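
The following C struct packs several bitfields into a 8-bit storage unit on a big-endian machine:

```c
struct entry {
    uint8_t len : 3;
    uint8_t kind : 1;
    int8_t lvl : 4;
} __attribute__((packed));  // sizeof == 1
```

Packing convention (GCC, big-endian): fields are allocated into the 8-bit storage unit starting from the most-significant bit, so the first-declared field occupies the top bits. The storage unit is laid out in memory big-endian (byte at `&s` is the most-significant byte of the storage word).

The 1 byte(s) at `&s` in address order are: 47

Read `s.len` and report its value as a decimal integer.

2

[0]=0x47 (big-endian) → word 0x47
len [5+:3] = (word>>5) & 0x7 = 2  ←
kind [4+:1] = (word>>4) & 0x1 = 0
lvl [0+:4] = (word>>0) & 0xf = 7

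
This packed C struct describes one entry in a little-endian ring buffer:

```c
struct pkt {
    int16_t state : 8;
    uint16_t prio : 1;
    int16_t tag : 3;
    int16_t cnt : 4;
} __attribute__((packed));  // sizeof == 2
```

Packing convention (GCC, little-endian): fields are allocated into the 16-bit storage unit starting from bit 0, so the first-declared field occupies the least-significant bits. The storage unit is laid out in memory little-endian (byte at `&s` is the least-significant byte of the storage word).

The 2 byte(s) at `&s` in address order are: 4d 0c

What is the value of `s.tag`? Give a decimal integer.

[0]=0x4d [1]=0x0c (little-endian) → word 0x0c4d
state [0+:8] = (word>>0) & 0xff = 77
prio [8+:1] = (word>>8) & 0x1 = 0
tag [9+:3] = (word>>9) & 0x7 = 6  ←
cnt [12+:4] = (word>>12) & 0xf = 0
tag signed 3b, MSB=1: 6 - 8 = -2

-2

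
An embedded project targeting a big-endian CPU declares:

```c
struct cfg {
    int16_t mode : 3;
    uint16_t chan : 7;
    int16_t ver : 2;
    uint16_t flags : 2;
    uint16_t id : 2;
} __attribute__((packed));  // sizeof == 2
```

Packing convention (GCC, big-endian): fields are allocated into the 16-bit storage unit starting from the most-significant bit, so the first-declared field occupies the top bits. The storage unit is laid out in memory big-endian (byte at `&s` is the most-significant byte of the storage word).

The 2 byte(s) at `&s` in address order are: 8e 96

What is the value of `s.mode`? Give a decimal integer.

[0]=0x8e [1]=0x96 (big-endian) → word 0x8e96
mode:3 @ bit 13 → (0x8e96>>13)&0x7 = 0x4  ←
chan:7 @ bit 6 → (0x8e96>>6)&0x7f = 0x3a
ver:2 @ bit 4 → (0x8e96>>4)&0x3 = 0x1
flags:2 @ bit 2 → (0x8e96>>2)&0x3 = 0x1
id:2 @ bit 0 → (0x8e96>>0)&0x3 = 0x2
mode signed 3b, MSB=1: 4 - 8 = -4

-4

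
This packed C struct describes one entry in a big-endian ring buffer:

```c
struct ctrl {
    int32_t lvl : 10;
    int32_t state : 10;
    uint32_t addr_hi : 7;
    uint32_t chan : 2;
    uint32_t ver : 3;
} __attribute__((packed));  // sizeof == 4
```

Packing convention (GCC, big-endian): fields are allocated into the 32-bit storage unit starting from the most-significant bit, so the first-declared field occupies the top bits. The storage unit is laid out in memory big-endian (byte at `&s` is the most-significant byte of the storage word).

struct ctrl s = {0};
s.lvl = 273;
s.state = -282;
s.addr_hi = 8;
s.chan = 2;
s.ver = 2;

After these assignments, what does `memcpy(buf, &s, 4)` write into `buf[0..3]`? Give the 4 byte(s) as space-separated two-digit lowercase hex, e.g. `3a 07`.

44 6e 61 12

lvl (10b) val=273 bits=0x111 at bit 22: 0x44400000
state (10b) val=-282 bits=0x2e6 at bit 12: 0x446e6000
addr_hi (7b) val=8 bits=0x8 at bit 5: 0x446e6100
chan (2b) val=2 bits=0x2 at bit 3: 0x446e6110
ver (3b) val=2 bits=0x2 at bit 0: 0x446e6112
word = 0x446e6112 → big-endian bytes:
  [0]=0x44  [1]=0x6e  [2]=0x61  [3]=0x12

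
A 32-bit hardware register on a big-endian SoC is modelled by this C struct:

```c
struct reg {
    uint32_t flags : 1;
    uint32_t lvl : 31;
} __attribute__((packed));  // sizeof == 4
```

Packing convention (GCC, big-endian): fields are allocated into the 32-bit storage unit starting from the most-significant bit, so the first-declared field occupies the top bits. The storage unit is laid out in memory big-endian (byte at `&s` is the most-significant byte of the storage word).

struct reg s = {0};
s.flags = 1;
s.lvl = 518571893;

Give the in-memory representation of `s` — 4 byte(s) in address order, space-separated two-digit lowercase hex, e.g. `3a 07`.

9e e8 c7 75

[31+:1] flags=1 & 0x1 = 0x1; word=0x80000000
[0+:31] lvl=518571893 & 0x7fffffff = 0x1ee8c775; word=0x9ee8c775
word = 0x9ee8c775 → big-endian bytes:
  [0]=0x9e  [1]=0xe8  [2]=0xc7  [3]=0x75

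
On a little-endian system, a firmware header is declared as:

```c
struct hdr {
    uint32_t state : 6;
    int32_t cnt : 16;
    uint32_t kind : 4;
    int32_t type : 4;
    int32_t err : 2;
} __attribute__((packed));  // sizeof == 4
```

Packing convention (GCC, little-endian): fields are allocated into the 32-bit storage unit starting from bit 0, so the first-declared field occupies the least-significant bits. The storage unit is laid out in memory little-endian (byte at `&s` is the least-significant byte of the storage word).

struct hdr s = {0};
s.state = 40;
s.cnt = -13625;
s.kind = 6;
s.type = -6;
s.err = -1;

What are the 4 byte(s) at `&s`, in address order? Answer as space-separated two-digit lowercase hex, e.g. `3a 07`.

e8 b1 b2 e9

state:6 = 40 → 0x28 << 0 → word 0x00000028
cnt:16 = -13625 → 0xcac7 << 6 → word 0x0032b1e8
kind:4 = 6 → 0x6 << 22 → word 0x01b2b1e8
type:4 = -6 → 0xa << 26 → word 0x29b2b1e8
err:2 = -1 → 0x3 << 30 → word 0xe9b2b1e8
word = 0xe9b2b1e8 → little-endian bytes:
  [0]=0xe8  [1]=0xb1  [2]=0xb2  [3]=0xe9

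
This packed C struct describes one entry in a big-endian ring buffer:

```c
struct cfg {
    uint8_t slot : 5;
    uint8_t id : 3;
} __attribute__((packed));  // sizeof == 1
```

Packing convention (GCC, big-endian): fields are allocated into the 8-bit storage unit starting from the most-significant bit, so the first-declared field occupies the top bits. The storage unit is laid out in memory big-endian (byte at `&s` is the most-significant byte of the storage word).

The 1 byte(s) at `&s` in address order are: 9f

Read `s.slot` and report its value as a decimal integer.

19

[0]=0x9f (big-endian) → word 0x9f
slot:5 @ bit 3 → (0x9f>>3)&0x1f = 0x13  ←
id:3 @ bit 0 → (0x9f>>0)&0x7 = 0x7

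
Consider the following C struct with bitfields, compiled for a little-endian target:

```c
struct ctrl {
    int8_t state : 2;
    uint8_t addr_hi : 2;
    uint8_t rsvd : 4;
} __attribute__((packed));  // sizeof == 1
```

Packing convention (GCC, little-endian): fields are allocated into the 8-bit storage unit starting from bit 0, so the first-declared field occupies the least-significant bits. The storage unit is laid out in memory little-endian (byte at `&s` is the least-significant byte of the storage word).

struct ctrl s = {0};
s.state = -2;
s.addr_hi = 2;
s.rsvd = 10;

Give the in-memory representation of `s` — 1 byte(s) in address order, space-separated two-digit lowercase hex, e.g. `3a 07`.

aa

[0+:2] state=-2 & 0x3 = 0x2; word=0x02
[2+:2] addr_hi=2 & 0x3 = 0x2; word=0x0a
[4+:4] rsvd=10 & 0xf = 0xa; word=0xaa
word = 0xaa → little-endian bytes:
  [0]=0xaa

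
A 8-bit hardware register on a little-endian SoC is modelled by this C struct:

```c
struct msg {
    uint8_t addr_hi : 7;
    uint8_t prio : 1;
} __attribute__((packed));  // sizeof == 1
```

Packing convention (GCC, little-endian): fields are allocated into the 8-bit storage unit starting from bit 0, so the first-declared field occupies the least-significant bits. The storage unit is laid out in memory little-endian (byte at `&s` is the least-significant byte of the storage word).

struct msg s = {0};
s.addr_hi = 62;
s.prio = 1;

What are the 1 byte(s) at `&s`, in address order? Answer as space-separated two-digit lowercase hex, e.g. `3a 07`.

be

[0+:7] addr_hi=62 & 0x7f = 0x3e; word=0x3e
[7+:1] prio=1 & 0x1 = 0x1; word=0xbe
word = 0xbe → little-endian bytes:
  [0]=0xbe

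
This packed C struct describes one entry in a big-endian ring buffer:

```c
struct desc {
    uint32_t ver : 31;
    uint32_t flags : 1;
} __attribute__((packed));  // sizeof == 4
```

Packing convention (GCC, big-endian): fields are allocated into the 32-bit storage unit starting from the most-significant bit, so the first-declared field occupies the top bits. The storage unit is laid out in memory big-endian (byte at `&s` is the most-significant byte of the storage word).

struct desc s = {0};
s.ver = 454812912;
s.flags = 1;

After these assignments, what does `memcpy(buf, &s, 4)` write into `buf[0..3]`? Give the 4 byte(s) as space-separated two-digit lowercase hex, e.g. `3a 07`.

36 37 c9 e1

ver (31b) val=454812912 bits=0x1b1be4f0 at bit 1: 0x3637c9e0
flags (1b) val=1 bits=0x1 at bit 0: 0x3637c9e1
word = 0x3637c9e1 → big-endian bytes:
  [0]=0x36  [1]=0x37  [2]=0xc9  [3]=0xe1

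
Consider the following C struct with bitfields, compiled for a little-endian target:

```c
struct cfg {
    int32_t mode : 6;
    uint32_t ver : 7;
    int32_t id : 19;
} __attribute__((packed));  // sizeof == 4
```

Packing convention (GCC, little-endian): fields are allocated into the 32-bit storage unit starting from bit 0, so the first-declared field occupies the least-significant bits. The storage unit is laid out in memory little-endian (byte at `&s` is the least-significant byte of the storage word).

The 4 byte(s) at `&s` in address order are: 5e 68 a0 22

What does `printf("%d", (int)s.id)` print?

70915

[0]=0x5e [1]=0x68 [2]=0xa0 [3]=0x22 (little-endian) → word 0x22a0685e
mode [0+:6] = (word>>0) & 0x3f = 30
ver [6+:7] = (word>>6) & 0x7f = 33
id [13+:19] = (word>>13) & 0x7ffff = 70915  ←
id signed 19b, MSB=0: value = 70915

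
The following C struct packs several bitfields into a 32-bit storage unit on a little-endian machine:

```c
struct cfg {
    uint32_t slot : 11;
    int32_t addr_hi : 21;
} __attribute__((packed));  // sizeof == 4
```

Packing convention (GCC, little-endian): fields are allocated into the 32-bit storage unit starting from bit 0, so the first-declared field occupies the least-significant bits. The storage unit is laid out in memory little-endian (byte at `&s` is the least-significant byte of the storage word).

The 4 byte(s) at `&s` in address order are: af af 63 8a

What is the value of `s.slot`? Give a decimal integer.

1967

[0]=0xaf [1]=0xaf [2]=0x63 [3]=0x8a (little-endian) → word 0x8a63afaf
slot [0+:11] = (word>>0) & 0x7ff = 1967  ←
addr_hi [11+:21] = (word>>11) & 0x1fffff = 1133685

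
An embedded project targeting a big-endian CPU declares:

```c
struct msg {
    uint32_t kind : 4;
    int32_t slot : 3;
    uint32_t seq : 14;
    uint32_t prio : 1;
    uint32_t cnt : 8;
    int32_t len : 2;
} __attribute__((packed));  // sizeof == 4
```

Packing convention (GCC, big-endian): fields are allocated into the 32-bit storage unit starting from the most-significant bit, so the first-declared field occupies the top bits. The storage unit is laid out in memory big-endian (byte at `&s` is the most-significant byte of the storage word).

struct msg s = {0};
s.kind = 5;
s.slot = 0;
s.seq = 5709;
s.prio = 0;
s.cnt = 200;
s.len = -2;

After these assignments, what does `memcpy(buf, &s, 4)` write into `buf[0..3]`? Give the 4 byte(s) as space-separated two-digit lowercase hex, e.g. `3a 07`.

50 b2 6b 22

kind:4 = 5 → 0x5 << 28 → word 0x50000000
slot:3 = 0 → 0x0 << 25 → word 0x50000000
seq:14 = 5709 → 0x164d << 11 → word 0x50b26800
prio:1 = 0 → 0x0 << 10 → word 0x50b26800
cnt:8 = 200 → 0xc8 << 2 → word 0x50b26b20
len:2 = -2 → 0x2 << 0 → word 0x50b26b22
word = 0x50b26b22 → big-endian bytes:
  [0]=0x50  [1]=0xb2  [2]=0x6b  [3]=0x22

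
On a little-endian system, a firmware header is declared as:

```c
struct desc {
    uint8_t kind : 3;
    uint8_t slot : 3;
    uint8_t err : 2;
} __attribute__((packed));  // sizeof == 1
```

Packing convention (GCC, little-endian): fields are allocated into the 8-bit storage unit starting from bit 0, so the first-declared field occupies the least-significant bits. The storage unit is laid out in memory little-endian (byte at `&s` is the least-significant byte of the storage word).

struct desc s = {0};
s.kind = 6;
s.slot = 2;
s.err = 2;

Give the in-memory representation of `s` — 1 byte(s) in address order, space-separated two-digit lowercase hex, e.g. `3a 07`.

96

kind:3 = 6 → 0x6 << 0 → word 0x06
slot:3 = 2 → 0x2 << 3 → word 0x16
err:2 = 2 → 0x2 << 6 → word 0x96
word = 0x96 → little-endian bytes:
  [0]=0x96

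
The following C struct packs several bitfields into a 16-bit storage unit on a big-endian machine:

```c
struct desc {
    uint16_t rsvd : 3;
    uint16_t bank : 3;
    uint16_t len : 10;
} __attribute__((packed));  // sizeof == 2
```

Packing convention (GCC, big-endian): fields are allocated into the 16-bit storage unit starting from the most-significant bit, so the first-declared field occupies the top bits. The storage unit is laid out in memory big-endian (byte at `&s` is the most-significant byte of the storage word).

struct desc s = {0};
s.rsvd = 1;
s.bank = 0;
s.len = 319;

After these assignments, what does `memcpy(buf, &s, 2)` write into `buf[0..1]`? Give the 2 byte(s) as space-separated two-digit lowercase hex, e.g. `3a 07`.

rsvd (3b) val=1 bits=0x1 at bit 13: 0x2000
bank (3b) val=0 bits=0x0 at bit 10: 0x2000
len (10b) val=319 bits=0x13f at bit 0: 0x213f
word = 0x213f → big-endian bytes:
  [0]=0x21  [1]=0x3f

21 3f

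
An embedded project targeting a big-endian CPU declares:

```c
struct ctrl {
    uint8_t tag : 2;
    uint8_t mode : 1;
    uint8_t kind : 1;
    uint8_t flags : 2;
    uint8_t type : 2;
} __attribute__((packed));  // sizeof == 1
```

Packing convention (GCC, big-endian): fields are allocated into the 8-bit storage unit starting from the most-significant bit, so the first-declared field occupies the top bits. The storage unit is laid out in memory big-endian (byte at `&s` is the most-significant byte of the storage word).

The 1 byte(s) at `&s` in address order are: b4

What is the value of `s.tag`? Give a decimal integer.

2

[0]=0xb4 (big-endian) → word 0xb4
tag:2 @ bit 6 → (0xb4>>6)&0x3 = 0x2  ←
mode:1 @ bit 5 → (0xb4>>5)&0x1 = 0x1
kind:1 @ bit 4 → (0xb4>>4)&0x1 = 0x1
flags:2 @ bit 2 → (0xb4>>2)&0x3 = 0x1
type:2 @ bit 0 → (0xb4>>0)&0x3 = 0x0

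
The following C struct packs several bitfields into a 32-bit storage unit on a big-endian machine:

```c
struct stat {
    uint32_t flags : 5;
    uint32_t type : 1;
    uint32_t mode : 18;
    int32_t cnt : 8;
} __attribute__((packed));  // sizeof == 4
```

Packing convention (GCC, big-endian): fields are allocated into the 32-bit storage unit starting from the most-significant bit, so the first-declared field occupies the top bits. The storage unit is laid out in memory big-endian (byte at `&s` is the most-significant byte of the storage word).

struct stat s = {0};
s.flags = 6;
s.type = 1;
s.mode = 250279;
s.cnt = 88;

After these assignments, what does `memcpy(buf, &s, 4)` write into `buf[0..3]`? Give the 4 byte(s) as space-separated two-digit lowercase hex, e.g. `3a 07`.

[27+:5] flags=6 & 0x1f = 0x6; word=0x30000000
[26+:1] type=1 & 0x1 = 0x1; word=0x34000000
[8+:18] mode=250279 & 0x3ffff = 0x3d1a7; word=0x37d1a700
[0+:8] cnt=88 & 0xff = 0x58; word=0x37d1a758
word = 0x37d1a758 → big-endian bytes:
  [0]=0x37  [1]=0xd1  [2]=0xa7  [3]=0x58

37 d1 a7 58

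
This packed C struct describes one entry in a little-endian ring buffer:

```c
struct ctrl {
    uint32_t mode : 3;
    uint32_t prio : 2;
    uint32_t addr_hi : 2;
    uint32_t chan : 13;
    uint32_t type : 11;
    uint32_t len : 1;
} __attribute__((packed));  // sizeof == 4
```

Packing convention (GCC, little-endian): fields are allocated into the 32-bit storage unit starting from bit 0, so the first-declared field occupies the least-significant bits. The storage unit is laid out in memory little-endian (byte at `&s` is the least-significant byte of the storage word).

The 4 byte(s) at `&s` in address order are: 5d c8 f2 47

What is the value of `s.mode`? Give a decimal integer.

[0]=0x5d [1]=0xc8 [2]=0xf2 [3]=0x47 (little-endian) → word 0x47f2c85d
mode:3 @ bit 0 → (0x47f2c85d>>0)&0x7 = 0x5  ←
prio:2 @ bit 3 → (0x47f2c85d>>3)&0x3 = 0x3
addr_hi:2 @ bit 5 → (0x47f2c85d>>5)&0x3 = 0x2
chan:13 @ bit 7 → (0x47f2c85d>>7)&0x1fff = 0x590
type:11 @ bit 20 → (0x47f2c85d>>20)&0x7ff = 0x47f
len:1 @ bit 31 → (0x47f2c85d>>31)&0x1 = 0x0

5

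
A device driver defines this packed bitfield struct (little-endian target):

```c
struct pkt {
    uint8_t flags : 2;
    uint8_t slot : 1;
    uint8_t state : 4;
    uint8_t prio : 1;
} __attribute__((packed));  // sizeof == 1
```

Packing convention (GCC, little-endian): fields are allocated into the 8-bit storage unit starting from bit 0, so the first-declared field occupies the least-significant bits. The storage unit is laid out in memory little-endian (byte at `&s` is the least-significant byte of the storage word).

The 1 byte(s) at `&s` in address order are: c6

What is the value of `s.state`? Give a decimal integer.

[0]=0xc6 (little-endian) → word 0xc6
flags [0+:2] = (word>>0) & 0x3 = 2
slot [2+:1] = (word>>2) & 0x1 = 1
state [3+:4] = (word>>3) & 0xf = 8  ←
prio [7+:1] = (word>>7) & 0x1 = 1

8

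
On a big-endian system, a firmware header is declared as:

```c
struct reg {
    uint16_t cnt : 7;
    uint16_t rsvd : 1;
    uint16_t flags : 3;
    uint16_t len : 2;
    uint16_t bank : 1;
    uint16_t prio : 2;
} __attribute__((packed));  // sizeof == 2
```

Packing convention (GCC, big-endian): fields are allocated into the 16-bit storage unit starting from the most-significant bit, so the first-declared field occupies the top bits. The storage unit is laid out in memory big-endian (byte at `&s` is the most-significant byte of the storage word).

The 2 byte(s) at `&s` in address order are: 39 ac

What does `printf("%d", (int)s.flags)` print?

5

[0]=0x39 [1]=0xac (big-endian) → word 0x39ac
cnt [9+:7] = (word>>9) & 0x7f = 28
rsvd [8+:1] = (word>>8) & 0x1 = 1
flags [5+:3] = (word>>5) & 0x7 = 5  ←
len [3+:2] = (word>>3) & 0x3 = 1
bank [2+:1] = (word>>2) & 0x1 = 1
prio [0+:2] = (word>>0) & 0x3 = 0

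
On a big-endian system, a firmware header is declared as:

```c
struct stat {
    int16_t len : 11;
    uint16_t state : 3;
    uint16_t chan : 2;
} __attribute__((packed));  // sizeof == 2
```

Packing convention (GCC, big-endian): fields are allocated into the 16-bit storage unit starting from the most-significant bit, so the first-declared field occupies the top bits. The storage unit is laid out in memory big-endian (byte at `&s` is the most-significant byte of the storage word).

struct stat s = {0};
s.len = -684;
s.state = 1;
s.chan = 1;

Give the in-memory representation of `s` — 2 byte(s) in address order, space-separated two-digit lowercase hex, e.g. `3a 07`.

aa 85

[5+:11] len=-684 & 0x7ff = 0x554; word=0xaa80
[2+:3] state=1 & 0x7 = 0x1; word=0xaa84
[0+:2] chan=1 & 0x3 = 0x1; word=0xaa85
word = 0xaa85 → big-endian bytes:
  [0]=0xaa  [1]=0x85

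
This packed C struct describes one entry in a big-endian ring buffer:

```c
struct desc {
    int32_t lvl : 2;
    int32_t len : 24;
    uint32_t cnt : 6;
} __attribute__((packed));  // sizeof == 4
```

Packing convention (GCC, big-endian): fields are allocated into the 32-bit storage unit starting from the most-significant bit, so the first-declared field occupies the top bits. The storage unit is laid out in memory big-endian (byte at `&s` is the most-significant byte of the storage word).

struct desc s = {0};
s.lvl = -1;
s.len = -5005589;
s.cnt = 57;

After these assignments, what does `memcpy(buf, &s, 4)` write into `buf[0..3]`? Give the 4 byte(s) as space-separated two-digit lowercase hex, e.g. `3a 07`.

ec e7 ba f9

lvl:2 = -1 → 0x3 << 30 → word 0xc0000000
len:24 = -5005589 → 0xb39eeb << 6 → word 0xece7bac0
cnt:6 = 57 → 0x39 << 0 → word 0xece7baf9
word = 0xece7baf9 → big-endian bytes:
  [0]=0xec  [1]=0xe7  [2]=0xba  [3]=0xf9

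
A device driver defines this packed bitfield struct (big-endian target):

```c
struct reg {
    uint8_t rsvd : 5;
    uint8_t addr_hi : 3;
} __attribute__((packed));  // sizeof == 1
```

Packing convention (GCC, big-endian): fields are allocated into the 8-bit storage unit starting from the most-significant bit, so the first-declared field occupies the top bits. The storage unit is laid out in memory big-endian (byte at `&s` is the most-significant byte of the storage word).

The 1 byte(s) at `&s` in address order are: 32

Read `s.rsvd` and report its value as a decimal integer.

[0]=0x32 (big-endian) → word 0x32
rsvd:5 @ bit 3 → (0x32>>3)&0x1f = 0x6  ←
addr_hi:3 @ bit 0 → (0x32>>0)&0x7 = 0x2

6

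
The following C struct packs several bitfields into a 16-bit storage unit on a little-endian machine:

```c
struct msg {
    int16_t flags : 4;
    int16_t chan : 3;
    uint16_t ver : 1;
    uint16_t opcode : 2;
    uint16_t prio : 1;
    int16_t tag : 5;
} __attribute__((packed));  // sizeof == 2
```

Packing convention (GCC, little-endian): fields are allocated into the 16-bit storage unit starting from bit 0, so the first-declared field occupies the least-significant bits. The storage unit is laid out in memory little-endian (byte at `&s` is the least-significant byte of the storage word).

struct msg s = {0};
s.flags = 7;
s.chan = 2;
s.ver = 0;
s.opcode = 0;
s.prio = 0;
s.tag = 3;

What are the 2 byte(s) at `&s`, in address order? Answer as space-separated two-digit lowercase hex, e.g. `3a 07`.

27 18

flags:4 = 7 → 0x7 << 0 → word 0x0007
chan:3 = 2 → 0x2 << 4 → word 0x0027
ver:1 = 0 → 0x0 << 7 → word 0x0027
opcode:2 = 0 → 0x0 << 8 → word 0x0027
prio:1 = 0 → 0x0 << 10 → word 0x0027
tag:5 = 3 → 0x3 << 11 → word 0x1827
word = 0x1827 → little-endian bytes:
  [0]=0x27  [1]=0x18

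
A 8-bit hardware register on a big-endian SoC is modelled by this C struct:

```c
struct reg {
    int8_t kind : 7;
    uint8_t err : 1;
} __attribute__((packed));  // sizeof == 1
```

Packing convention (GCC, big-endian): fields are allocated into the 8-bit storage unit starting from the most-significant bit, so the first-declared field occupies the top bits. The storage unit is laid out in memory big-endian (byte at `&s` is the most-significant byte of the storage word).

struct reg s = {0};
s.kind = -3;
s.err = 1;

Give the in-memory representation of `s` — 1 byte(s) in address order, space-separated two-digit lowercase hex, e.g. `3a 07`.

[1+:7] kind=-3 & 0x7f = 0x7d; word=0xfa
[0+:1] err=1 & 0x1 = 0x1; word=0xfb
word = 0xfb → big-endian bytes:
  [0]=0xfb

fb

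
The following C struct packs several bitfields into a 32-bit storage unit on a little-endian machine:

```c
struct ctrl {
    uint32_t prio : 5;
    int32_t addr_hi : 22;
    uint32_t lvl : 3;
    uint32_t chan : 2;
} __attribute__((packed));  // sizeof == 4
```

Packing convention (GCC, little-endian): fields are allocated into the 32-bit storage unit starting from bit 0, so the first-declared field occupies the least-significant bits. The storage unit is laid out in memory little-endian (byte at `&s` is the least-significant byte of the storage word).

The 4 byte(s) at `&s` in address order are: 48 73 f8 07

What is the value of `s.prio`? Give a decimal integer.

[0]=0x48 [1]=0x73 [2]=0xf8 [3]=0x07 (little-endian) → word 0x07f87348
prio [0+:5] = (word>>0) & 0x1f = 8  ←
addr_hi [5+:22] = (word>>5) & 0x3fffff = 4178842
lvl [27+:3] = (word>>27) & 0x7 = 0
chan [30+:2] = (word>>30) & 0x3 = 0

8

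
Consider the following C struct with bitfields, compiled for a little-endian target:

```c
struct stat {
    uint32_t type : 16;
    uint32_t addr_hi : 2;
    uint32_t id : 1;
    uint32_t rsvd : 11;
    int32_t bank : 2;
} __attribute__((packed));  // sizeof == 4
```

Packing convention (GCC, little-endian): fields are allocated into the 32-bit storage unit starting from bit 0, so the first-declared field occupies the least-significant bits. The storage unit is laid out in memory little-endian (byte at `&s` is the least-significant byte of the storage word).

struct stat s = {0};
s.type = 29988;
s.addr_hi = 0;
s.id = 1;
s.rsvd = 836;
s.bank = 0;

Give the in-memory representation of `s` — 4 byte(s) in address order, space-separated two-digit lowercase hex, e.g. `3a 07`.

24 75 24 1a

type:16 = 29988 → 0x7524 << 0 → word 0x00007524
addr_hi:2 = 0 → 0x0 << 16 → word 0x00007524
id:1 = 1 → 0x1 << 18 → word 0x00047524
rsvd:11 = 836 → 0x344 << 19 → word 0x1a247524
bank:2 = 0 → 0x0 << 30 → word 0x1a247524
word = 0x1a247524 → little-endian bytes:
  [0]=0x24  [1]=0x75  [2]=0x24  [3]=0x1a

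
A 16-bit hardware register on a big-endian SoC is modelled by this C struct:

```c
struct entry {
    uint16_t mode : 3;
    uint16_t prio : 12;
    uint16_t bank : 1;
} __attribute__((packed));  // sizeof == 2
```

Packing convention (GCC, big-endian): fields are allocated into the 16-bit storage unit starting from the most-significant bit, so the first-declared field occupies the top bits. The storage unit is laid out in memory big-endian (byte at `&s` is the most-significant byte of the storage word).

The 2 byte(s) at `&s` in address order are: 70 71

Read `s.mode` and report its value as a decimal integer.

3

[0]=0x70 [1]=0x71 (big-endian) → word 0x7071
mode [13+:3] = (word>>13) & 0x7 = 3  ←
prio [1+:12] = (word>>1) & 0xfff = 2104
bank [0+:1] = (word>>0) & 0x1 = 1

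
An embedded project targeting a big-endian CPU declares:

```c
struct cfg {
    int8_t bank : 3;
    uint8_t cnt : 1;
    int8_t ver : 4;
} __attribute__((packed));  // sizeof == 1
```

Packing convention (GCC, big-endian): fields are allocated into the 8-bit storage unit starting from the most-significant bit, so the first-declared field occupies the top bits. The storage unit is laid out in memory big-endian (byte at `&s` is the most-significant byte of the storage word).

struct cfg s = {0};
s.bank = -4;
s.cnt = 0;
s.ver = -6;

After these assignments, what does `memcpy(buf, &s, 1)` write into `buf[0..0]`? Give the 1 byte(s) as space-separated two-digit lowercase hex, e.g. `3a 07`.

bank (3b) val=-4 bits=0x4 at bit 5: 0x80
cnt (1b) val=0 bits=0x0 at bit 4: 0x80
ver (4b) val=-6 bits=0xa at bit 0: 0x8a
word = 0x8a → big-endian bytes:
  [0]=0x8a

8a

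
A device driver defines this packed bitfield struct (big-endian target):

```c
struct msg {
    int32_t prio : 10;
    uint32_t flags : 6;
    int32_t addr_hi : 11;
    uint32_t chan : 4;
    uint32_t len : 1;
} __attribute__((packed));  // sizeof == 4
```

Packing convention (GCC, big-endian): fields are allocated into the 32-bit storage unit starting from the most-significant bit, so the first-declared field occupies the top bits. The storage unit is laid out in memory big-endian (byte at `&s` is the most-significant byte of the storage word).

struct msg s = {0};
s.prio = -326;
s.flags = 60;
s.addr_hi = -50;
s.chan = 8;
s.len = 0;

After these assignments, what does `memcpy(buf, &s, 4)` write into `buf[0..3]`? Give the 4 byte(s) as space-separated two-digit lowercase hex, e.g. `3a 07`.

prio (10b) val=-326 bits=0x2ba at bit 22: 0xae800000
flags (6b) val=60 bits=0x3c at bit 16: 0xaebc0000
addr_hi (11b) val=-50 bits=0x7ce at bit 5: 0xaebcf9c0
chan (4b) val=8 bits=0x8 at bit 1: 0xaebcf9d0
len (1b) val=0 bits=0x0 at bit 0: 0xaebcf9d0
word = 0xaebcf9d0 → big-endian bytes:
  [0]=0xae  [1]=0xbc  [2]=0xf9  [3]=0xd0

ae bc f9 d0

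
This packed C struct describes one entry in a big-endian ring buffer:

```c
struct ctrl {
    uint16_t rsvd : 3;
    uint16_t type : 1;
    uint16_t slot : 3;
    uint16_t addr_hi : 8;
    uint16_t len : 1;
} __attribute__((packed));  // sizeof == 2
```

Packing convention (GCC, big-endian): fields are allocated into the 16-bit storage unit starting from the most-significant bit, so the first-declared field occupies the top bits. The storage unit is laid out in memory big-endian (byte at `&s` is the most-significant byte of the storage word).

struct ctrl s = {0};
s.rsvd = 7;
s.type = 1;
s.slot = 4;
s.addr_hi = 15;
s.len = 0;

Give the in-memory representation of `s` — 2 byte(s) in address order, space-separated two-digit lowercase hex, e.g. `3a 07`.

rsvd:3 = 7 → 0x7 << 13 → word 0xe000
type:1 = 1 → 0x1 << 12 → word 0xf000
slot:3 = 4 → 0x4 << 9 → word 0xf800
addr_hi:8 = 15 → 0xf << 1 → word 0xf81e
len:1 = 0 → 0x0 << 0 → word 0xf81e
word = 0xf81e → big-endian bytes:
  [0]=0xf8  [1]=0x1e

f8 1e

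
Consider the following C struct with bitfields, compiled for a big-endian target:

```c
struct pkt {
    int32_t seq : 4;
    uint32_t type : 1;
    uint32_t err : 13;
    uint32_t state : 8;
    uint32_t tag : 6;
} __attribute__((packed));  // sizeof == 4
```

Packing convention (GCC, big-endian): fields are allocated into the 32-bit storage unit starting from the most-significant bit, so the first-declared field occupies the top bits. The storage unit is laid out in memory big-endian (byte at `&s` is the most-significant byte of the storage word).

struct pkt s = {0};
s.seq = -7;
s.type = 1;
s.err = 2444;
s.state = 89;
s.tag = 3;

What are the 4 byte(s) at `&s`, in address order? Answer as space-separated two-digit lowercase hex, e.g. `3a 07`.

9a 63 16 43

seq:4 = -7 → 0x9 << 28 → word 0x90000000
type:1 = 1 → 0x1 << 27 → word 0x98000000
err:13 = 2444 → 0x98c << 14 → word 0x9a630000
state:8 = 89 → 0x59 << 6 → word 0x9a631640
tag:6 = 3 → 0x3 << 0 → word 0x9a631643
word = 0x9a631643 → big-endian bytes:
  [0]=0x9a  [1]=0x63  [2]=0x16  [3]=0x43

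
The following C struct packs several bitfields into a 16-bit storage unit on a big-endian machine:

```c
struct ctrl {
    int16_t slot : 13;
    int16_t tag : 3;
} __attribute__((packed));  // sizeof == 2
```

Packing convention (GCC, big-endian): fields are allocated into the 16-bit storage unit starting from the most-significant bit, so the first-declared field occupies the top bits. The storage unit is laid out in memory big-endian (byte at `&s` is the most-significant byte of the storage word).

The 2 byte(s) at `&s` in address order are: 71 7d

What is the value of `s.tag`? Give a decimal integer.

[0]=0x71 [1]=0x7d (big-endian) → word 0x717d
slot [3+:13] = (word>>3) & 0x1fff = 3631
tag [0+:3] = (word>>0) & 0x7 = 5  ←
tag signed 3b, MSB=1: 5 - 8 = -3

-3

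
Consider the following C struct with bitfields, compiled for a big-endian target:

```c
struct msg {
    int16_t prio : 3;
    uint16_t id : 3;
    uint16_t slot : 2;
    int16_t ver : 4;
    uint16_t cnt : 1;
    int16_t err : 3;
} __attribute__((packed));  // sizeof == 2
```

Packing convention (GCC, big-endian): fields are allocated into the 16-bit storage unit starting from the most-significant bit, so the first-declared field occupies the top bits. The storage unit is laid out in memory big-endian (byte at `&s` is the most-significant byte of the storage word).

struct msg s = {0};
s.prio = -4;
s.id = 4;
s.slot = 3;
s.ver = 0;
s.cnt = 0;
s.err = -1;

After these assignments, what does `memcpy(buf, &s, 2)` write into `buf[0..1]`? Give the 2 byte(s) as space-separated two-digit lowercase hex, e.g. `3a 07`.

prio:3 = -4 → 0x4 << 13 → word 0x8000
id:3 = 4 → 0x4 << 10 → word 0x9000
slot:2 = 3 → 0x3 << 8 → word 0x9300
ver:4 = 0 → 0x0 << 4 → word 0x9300
cnt:1 = 0 → 0x0 << 3 → word 0x9300
err:3 = -1 → 0x7 << 0 → word 0x9307
word = 0x9307 → big-endian bytes:
  [0]=0x93  [1]=0x07

93 07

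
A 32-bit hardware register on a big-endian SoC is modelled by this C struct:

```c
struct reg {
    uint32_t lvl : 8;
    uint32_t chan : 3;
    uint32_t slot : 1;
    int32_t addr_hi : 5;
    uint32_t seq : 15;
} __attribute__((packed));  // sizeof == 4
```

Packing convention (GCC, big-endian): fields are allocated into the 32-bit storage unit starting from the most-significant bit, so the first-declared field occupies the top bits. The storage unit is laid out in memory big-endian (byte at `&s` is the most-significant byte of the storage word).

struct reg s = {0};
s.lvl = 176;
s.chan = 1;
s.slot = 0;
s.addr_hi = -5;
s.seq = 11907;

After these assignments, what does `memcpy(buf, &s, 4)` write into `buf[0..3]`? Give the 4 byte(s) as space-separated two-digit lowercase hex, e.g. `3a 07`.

lvl:8 = 176 → 0xb0 << 24 → word 0xb0000000
chan:3 = 1 → 0x1 << 21 → word 0xb0200000
slot:1 = 0 → 0x0 << 20 → word 0xb0200000
addr_hi:5 = -5 → 0x1b << 15 → word 0xb02d8000
seq:15 = 11907 → 0x2e83 << 0 → word 0xb02dae83
word = 0xb02dae83 → big-endian bytes:
  [0]=0xb0  [1]=0x2d  [2]=0xae  [3]=0x83

b0 2d ae 83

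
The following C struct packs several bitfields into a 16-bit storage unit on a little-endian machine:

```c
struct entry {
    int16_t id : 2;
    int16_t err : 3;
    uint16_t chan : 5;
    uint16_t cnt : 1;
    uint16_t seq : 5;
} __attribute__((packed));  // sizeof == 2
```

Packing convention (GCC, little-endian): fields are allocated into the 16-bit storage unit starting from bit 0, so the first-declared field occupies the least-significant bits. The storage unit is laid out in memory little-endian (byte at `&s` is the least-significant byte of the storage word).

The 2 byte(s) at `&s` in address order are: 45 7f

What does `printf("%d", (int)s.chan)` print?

[0]=0x45 [1]=0x7f (little-endian) → word 0x7f45
id [0+:2] = (word>>0) & 0x3 = 1
err [2+:3] = (word>>2) & 0x7 = 1
chan [5+:5] = (word>>5) & 0x1f = 26  ←
cnt [10+:1] = (word>>10) & 0x1 = 1
seq [11+:5] = (word>>11) & 0x1f = 15

26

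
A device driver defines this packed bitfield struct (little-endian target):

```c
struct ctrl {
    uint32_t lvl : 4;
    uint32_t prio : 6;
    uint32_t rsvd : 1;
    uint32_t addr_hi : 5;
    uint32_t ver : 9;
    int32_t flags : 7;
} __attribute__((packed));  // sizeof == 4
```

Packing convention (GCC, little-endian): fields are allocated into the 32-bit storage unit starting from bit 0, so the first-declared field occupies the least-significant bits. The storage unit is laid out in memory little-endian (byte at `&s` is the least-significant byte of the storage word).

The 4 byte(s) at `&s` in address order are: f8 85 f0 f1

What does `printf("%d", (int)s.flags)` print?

[0]=0xf8 [1]=0x85 [2]=0xf0 [3]=0xf1 (little-endian) → word 0xf1f085f8
lvl [0+:4] = (word>>0) & 0xf = 8
prio [4+:6] = (word>>4) & 0x3f = 31
rsvd [10+:1] = (word>>10) & 0x1 = 1
addr_hi [11+:5] = (word>>11) & 0x1f = 16
ver [16+:9] = (word>>16) & 0x1ff = 496
flags [25+:7] = (word>>25) & 0x7f = 120  ←
flags signed 7b, MSB=1: 120 - 128 = -8

-8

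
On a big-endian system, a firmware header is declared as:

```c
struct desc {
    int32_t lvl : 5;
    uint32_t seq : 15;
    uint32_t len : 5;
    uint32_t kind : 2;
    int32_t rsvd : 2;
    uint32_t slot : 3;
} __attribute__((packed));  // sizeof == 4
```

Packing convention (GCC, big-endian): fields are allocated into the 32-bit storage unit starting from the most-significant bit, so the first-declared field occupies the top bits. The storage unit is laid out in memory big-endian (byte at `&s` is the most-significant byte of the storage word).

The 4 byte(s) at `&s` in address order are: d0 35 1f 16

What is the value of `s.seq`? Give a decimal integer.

[0]=0xd0 [1]=0x35 [2]=0x1f [3]=0x16 (big-endian) → word 0xd0351f16
lvl:5 @ bit 27 → (0xd0351f16>>27)&0x1f = 0x1a
seq:15 @ bit 12 → (0xd0351f16>>12)&0x7fff = 0x351  ←
len:5 @ bit 7 → (0xd0351f16>>7)&0x1f = 0x1e
kind:2 @ bit 5 → (0xd0351f16>>5)&0x3 = 0x0
rsvd:2 @ bit 3 → (0xd0351f16>>3)&0x3 = 0x2
slot:3 @ bit 0 → (0xd0351f16>>0)&0x7 = 0x6

849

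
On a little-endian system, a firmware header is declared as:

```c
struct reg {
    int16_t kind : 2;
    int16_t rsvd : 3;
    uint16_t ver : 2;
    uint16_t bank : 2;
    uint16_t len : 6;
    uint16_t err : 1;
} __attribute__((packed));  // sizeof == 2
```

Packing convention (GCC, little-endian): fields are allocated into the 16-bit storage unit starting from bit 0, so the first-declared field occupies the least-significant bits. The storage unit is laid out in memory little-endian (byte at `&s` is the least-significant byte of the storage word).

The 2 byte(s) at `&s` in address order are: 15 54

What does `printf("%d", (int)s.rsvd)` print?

-3

[0]=0x15 [1]=0x54 (little-endian) → word 0x5415
kind [0+:2] = (word>>0) & 0x3 = 1
rsvd [2+:3] = (word>>2) & 0x7 = 5  ←
ver [5+:2] = (word>>5) & 0x3 = 0
bank [7+:2] = (word>>7) & 0x3 = 0
len [9+:6] = (word>>9) & 0x3f = 42
err [15+:1] = (word>>15) & 0x1 = 0
rsvd signed 3b, MSB=1: 5 - 8 = -3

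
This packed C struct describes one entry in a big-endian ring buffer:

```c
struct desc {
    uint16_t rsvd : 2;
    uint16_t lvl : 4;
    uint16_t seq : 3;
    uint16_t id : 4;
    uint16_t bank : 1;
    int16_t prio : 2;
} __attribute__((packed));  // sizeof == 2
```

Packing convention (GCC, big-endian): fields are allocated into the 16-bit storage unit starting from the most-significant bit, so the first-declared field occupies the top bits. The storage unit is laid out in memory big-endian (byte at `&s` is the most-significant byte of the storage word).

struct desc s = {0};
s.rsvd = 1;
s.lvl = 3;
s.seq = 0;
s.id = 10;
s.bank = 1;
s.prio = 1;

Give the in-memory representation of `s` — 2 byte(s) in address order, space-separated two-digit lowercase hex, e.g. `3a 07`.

rsvd:2 = 1 → 0x1 << 14 → word 0x4000
lvl:4 = 3 → 0x3 << 10 → word 0x4c00
seq:3 = 0 → 0x0 << 7 → word 0x4c00
id:4 = 10 → 0xa << 3 → word 0x4c50
bank:1 = 1 → 0x1 << 2 → word 0x4c54
prio:2 = 1 → 0x1 << 0 → word 0x4c55
word = 0x4c55 → big-endian bytes:
  [0]=0x4c  [1]=0x55

4c 55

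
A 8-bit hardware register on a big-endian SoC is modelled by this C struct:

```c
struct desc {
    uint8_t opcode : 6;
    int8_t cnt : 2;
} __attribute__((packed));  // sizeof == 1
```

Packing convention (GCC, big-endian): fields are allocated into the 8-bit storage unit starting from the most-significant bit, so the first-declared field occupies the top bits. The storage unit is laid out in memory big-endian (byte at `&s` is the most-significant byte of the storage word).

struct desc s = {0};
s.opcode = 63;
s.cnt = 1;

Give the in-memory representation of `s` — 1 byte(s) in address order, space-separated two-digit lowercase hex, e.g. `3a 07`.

[2+:6] opcode=63 & 0x3f = 0x3f; word=0xfc
[0+:2] cnt=1 & 0x3 = 0x1; word=0xfd
word = 0xfd → big-endian bytes:
  [0]=0xfd

fd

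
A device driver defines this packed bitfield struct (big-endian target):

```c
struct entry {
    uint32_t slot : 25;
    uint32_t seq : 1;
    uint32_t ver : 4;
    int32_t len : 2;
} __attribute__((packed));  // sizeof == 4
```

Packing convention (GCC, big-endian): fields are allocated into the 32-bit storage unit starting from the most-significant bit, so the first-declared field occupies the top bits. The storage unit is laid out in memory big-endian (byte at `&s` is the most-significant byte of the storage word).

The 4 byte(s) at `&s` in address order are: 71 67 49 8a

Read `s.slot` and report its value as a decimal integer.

14864019

[0]=0x71 [1]=0x67 [2]=0x49 [3]=0x8a (big-endian) → word 0x7167498a
slot:25 @ bit 7 → (0x7167498a>>7)&0x1ffffff = 0xe2ce93  ←
seq:1 @ bit 6 → (0x7167498a>>6)&0x1 = 0x0
ver:4 @ bit 2 → (0x7167498a>>2)&0xf = 0x2
len:2 @ bit 0 → (0x7167498a>>0)&0x3 = 0x2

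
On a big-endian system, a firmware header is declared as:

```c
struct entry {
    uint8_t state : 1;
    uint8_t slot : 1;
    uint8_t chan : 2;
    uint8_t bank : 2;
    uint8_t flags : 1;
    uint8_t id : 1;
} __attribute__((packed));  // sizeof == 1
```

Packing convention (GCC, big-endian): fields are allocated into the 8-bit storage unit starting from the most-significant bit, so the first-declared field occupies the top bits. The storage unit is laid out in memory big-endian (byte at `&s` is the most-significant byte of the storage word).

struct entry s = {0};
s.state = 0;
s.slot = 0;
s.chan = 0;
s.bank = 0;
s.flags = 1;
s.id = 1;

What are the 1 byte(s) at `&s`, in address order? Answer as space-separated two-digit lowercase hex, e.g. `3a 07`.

03

state (1b) val=0 bits=0x0 at bit 7: 0x00
slot (1b) val=0 bits=0x0 at bit 6: 0x00
chan (2b) val=0 bits=0x0 at bit 4: 0x00
bank (2b) val=0 bits=0x0 at bit 2: 0x00
flags (1b) val=1 bits=0x1 at bit 1: 0x02
id (1b) val=1 bits=0x1 at bit 0: 0x03
word = 0x03 → big-endian bytes:
  [0]=0x03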